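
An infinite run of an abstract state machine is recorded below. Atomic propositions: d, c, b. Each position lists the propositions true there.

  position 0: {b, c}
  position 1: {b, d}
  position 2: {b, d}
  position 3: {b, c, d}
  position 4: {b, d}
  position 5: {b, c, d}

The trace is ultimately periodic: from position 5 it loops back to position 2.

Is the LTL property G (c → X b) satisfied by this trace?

c → X b holds at every position 0..5, and those are all positions ever visited, so G (c → X b) holds.
Positions where c holds: 0, 3, 5.
Check X b at each: 0→ok, 3→ok, 5→ok.

Satisfied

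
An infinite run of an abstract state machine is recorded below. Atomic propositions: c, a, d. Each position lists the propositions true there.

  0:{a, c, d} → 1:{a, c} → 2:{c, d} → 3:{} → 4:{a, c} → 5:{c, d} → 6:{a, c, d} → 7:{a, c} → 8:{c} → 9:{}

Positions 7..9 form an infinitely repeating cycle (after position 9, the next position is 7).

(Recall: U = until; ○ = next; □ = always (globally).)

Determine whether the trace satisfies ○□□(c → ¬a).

The position after 0 is 1; □□(c → ¬a) is false there.

Violated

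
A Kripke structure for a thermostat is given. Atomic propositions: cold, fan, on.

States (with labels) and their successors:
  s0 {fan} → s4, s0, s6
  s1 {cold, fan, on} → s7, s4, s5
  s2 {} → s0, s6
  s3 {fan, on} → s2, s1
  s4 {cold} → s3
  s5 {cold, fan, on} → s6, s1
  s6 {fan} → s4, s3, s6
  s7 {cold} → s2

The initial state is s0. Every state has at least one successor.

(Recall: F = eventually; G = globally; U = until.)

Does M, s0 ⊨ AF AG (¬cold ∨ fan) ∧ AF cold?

No

States satisfying AG (¬cold ∨ fan): ∅.
States satisfying AF AG (¬cold ∨ fan): ∅.
States satisfying cold: {s1, s4, s5, s7}.
States satisfying AF cold: {s1, s4, s5, s7}.
States satisfying AF AG (¬cold ∨ fan) ∧ AF cold: ∅.
s0 ∉ Sat(AF AG (¬cold ∨ fan) ∧ AF cold).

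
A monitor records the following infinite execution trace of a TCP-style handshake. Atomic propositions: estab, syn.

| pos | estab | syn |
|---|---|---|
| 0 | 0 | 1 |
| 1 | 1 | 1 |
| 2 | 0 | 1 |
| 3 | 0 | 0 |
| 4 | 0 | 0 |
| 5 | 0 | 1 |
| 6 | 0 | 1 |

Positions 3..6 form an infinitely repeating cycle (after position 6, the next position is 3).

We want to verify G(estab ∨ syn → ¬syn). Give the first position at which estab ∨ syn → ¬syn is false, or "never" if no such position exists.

At position 0 the labels are {syn}, so estab ∨ syn → ¬syn is false there. This is the first violation.

0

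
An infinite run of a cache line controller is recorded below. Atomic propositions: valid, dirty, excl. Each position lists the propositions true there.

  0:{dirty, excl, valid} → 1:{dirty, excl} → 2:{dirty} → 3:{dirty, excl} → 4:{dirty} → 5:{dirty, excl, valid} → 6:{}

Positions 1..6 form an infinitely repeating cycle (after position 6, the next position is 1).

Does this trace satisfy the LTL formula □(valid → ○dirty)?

Does not hold

valid → ○dirty must hold at every position from 0 onward. It fails at position 5, so □(valid → ○dirty) is false.
Positions where valid holds: 0, 5.
Check ○dirty at each: 0→ok, 5→fails.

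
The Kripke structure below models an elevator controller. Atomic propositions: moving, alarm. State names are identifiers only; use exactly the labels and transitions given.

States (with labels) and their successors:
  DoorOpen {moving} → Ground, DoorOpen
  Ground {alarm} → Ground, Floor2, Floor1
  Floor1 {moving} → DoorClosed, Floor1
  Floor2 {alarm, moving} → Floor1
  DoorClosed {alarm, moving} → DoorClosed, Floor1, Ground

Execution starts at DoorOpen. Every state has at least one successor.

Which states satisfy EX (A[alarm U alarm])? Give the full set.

{DoorOpen, Ground, Floor1, DoorClosed}

States satisfying A[alarm U alarm]: {Ground, Floor2, DoorClosed}.
States satisfying EX (A[alarm U alarm]): {DoorOpen, Ground, Floor1, DoorClosed}.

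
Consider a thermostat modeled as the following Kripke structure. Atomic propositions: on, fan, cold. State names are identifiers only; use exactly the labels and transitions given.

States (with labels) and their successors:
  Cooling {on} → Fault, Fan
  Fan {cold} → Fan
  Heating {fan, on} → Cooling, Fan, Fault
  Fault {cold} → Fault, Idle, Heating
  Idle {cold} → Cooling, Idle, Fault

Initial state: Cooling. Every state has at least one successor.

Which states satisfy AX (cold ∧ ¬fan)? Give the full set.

States satisfying cold ∧ ¬fan: {Fan, Fault, Idle}.
States satisfying AX (cold ∧ ¬fan): {Cooling, Fan}.

{Cooling, Fan}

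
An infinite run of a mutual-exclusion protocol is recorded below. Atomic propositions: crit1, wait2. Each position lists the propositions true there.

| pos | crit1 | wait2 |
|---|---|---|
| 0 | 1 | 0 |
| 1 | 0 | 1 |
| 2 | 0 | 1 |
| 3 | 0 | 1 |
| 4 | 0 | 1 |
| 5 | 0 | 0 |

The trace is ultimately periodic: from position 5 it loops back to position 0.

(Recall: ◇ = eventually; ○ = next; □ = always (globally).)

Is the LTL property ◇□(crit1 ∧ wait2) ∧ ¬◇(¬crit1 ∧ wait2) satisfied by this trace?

No

□(crit1 ∧ wait2) is false at every position 0..5, so it never becomes true and ◇□(crit1 ∧ wait2) fails.
At position 0: ◇□(crit1 ∧ wait2) is false; ¬◇(¬crit1 ∧ wait2) is false; so ◇□(crit1 ∧ wait2) ∧ ¬◇(¬crit1 ∧ wait2) is false.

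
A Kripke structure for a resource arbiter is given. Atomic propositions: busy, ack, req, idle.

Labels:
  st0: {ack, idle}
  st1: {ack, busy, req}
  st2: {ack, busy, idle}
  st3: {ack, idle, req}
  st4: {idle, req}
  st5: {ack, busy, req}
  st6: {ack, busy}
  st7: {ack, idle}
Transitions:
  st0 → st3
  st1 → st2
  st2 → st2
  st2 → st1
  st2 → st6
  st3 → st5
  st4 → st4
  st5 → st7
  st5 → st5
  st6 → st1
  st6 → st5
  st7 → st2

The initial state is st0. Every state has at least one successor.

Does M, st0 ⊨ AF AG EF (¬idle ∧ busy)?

States satisfying AG EF (¬idle ∧ busy): {st0, st1, st2, st3, st5, st6, st7}.
States satisfying AF AG EF (¬idle ∧ busy): {st0, st1, st2, st3, st5, st6, st7}.
st0 ∈ Sat(AF AG EF (¬idle ∧ busy)).

Yes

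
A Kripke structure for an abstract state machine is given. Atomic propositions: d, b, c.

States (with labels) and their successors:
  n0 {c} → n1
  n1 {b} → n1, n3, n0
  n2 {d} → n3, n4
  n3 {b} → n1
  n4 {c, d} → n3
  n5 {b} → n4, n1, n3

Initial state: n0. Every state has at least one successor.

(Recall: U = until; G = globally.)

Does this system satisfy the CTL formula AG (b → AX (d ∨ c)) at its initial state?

States satisfying b → AX (d ∨ c): {n0, n2, n4}.
States satisfying AG (b → AX (d ∨ c)): ∅.
n1 is reachable from n0 and violates b → AX (d ∨ c), so AG fails at n0.
n0 ∉ Sat(AG (b → AX (d ∨ c))).

No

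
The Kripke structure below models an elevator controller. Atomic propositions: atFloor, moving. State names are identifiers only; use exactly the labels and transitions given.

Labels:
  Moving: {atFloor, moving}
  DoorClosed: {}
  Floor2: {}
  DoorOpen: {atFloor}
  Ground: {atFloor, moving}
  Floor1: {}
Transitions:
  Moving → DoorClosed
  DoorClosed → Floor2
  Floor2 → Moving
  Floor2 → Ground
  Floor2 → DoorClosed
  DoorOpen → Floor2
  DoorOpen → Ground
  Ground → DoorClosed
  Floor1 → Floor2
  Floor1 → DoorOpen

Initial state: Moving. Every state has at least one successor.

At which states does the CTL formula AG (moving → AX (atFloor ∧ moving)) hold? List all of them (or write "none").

States satisfying moving → AX (atFloor ∧ moving): {DoorClosed, Floor2, DoorOpen, Floor1}.
States satisfying AG (moving → AX (atFloor ∧ moving)): ∅.

none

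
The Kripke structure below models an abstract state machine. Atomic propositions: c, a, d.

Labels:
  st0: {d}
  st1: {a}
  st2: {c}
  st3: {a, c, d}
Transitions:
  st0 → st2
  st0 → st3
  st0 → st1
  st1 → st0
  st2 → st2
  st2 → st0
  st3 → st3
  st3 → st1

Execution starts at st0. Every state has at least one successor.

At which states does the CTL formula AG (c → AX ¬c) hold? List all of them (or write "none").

none

States satisfying c → AX ¬c: {st0, st1}.
States satisfying AG (c → AX ¬c): ∅.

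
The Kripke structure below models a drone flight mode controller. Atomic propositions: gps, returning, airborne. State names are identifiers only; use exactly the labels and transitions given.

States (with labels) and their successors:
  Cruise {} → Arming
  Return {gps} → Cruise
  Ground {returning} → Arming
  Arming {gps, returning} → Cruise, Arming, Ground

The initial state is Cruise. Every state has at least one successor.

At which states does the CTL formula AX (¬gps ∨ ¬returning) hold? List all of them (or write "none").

{Return}

States satisfying ¬gps ∨ ¬returning: {Cruise, Return, Ground}.
States satisfying AX (¬gps ∨ ¬returning): {Return}.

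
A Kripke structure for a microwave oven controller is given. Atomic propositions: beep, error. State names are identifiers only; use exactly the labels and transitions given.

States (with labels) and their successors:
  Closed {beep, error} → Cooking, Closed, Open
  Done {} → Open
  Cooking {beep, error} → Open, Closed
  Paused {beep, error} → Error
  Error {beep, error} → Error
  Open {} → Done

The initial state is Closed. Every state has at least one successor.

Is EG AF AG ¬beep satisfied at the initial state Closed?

Does not hold

States satisfying AF AG ¬beep: {Done, Open}.
States satisfying EG AF AG ¬beep: {Done, Open}.
No suitable path/successor from Closed witnesses the formula.
Closed ∉ Sat(EG AF AG ¬beep).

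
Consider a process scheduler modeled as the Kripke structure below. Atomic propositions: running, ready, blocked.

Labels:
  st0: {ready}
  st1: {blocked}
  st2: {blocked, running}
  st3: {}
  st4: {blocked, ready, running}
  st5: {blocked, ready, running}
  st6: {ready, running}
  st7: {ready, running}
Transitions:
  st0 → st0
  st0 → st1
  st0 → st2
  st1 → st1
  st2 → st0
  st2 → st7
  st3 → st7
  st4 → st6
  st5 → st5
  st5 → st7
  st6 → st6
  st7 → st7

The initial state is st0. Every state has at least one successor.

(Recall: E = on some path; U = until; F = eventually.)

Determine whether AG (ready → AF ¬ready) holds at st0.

States satisfying ready → AF ¬ready: {st1, st2, st3}.
States satisfying AG (ready → AF ¬ready): {st1}.
st0 is reachable from st0 and violates ready → AF ¬ready, so AG fails at st0.
st0 ∉ Sat(AG (ready → AF ¬ready)).

Does not hold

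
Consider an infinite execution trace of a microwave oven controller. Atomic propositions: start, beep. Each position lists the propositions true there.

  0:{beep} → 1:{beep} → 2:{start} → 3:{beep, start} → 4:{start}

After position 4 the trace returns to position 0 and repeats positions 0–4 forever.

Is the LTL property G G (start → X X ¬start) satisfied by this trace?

Violated

G (start → X X ¬start) must hold at every position from 0 onward. It fails at position 0, so G G (start → X X ¬start) is false.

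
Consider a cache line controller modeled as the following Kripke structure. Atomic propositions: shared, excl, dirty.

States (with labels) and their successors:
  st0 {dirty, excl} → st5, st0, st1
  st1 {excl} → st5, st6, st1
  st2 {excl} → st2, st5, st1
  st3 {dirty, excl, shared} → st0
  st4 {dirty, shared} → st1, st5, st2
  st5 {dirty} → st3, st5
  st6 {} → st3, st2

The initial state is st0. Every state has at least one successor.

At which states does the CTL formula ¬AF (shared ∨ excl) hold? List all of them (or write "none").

{st5}

States satisfying shared ∨ excl: {st0, st1, st2, st3, st4}.
States satisfying AF (shared ∨ excl): {st0, st1, st2, st3, st4, st6}.
States satisfying ¬AF (shared ∨ excl): {st5}.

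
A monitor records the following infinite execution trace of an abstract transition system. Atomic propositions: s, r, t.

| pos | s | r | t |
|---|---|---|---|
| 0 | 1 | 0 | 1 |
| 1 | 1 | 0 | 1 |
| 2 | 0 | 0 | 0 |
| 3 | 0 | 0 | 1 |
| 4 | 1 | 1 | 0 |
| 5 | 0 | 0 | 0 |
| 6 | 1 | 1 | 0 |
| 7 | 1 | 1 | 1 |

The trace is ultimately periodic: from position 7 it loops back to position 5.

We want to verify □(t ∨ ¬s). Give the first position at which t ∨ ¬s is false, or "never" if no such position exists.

Check t ∨ ¬s at each position in order: 0 ✓, 1 ✓, 2 ✓, 3 ✓.
At position 4 the labels are {r, s}, so t ∨ ¬s is false there. This is the first violation.

4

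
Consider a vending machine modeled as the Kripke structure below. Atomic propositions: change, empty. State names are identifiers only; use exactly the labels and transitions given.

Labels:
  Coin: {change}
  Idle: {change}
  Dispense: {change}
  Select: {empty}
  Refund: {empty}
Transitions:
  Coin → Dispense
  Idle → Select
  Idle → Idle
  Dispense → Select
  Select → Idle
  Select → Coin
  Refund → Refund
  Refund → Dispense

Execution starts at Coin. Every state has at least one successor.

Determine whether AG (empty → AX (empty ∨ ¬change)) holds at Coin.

Violated

States satisfying empty → AX (empty ∨ ¬change): {Coin, Idle, Dispense}.
States satisfying AG (empty → AX (empty ∨ ¬change)): ∅.
Select is reachable from Coin and violates empty → AX (empty ∨ ¬change), so AG fails at Coin.
Coin ∉ Sat(AG (empty → AX (empty ∨ ¬change))).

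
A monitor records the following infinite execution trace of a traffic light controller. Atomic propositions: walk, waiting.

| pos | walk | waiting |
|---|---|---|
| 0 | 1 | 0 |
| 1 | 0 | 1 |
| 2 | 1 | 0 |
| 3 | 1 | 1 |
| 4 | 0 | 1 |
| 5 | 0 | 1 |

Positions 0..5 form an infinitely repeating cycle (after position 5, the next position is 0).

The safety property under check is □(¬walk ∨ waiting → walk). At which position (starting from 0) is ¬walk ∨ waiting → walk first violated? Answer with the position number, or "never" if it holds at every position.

Check ¬walk ∨ waiting → walk at each position in order: 0 ✓.
At position 1 the labels are {waiting}, so ¬walk ∨ waiting → walk is false there. This is the first violation.

1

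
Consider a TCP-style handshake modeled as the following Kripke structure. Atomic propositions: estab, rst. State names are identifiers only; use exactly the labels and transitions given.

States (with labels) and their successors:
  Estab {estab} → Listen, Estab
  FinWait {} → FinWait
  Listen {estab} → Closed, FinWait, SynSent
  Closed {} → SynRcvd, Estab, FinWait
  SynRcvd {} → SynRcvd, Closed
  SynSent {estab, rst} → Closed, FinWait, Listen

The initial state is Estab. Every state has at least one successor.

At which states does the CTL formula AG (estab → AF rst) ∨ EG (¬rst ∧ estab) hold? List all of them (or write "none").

{Estab, FinWait}

States satisfying estab → AF rst: {FinWait, Closed, SynRcvd, SynSent}.
States satisfying AG (estab → AF rst): {FinWait}.
States satisfying ¬rst ∧ estab: {Estab, Listen}.
States satisfying EG (¬rst ∧ estab): {Estab}.
States satisfying AG (estab → AF rst) ∨ EG (¬rst ∧ estab): {Estab, FinWait}.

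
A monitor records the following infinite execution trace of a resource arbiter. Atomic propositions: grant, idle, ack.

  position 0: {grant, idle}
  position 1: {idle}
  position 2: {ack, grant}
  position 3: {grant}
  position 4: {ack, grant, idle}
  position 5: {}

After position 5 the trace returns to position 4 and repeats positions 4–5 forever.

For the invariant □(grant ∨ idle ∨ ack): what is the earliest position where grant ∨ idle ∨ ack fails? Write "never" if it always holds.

5

Check grant ∨ idle ∨ ack at each position in order: 0 ✓, 1 ✓, 2 ✓, 3 ✓, 4 ✓.
At position 5 the labels are {}, so grant ∨ idle ∨ ack is false there. This is the first violation.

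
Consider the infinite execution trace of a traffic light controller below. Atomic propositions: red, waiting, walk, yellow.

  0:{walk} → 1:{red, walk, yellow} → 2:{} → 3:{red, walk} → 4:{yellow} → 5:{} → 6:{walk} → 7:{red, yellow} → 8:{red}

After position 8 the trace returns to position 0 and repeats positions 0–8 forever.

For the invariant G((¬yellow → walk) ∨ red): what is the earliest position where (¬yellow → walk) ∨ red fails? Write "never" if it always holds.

2

Check (¬yellow → walk) ∨ red at each position in order: 0 ✓, 1 ✓.
At position 2 the labels are {}, so (¬yellow → walk) ∨ red is false there. This is the first violation.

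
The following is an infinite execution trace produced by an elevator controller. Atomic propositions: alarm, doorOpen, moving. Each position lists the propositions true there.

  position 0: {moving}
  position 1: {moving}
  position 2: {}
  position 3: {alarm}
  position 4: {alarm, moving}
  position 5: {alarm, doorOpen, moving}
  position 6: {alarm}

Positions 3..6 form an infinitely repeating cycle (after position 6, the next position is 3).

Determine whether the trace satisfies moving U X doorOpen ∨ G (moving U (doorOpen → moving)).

Walking from position 0: at position 2, X doorOpen has not yet held and moving fails, so moving U X doorOpen is false.
moving U (doorOpen → moving) holds at every position 0..6, and those are all positions ever visited, so G (moving U (doorOpen → moving)) holds.
At position 0: moving U X doorOpen is false; G (moving U (doorOpen → moving)) is true; so moving U X doorOpen ∨ G (moving U (doorOpen → moving)) is true.

Yes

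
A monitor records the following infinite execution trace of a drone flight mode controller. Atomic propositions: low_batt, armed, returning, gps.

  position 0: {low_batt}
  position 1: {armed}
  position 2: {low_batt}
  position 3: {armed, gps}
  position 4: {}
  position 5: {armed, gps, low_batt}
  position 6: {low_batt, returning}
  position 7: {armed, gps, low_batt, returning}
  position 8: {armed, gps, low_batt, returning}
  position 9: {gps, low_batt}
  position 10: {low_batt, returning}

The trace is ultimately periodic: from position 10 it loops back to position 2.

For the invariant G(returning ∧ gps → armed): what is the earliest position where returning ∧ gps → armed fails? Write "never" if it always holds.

never

returning ∧ gps → armed holds at every position 0..10, and those are all the positions the trace ever visits, so the invariant G(returning ∧ gps → armed) is never violated.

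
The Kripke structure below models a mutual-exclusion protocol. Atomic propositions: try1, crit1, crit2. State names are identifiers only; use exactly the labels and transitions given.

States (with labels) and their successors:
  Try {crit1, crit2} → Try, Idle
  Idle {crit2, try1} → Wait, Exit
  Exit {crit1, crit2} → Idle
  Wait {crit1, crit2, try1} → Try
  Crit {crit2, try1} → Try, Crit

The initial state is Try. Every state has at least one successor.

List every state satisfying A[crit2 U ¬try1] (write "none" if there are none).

States satisfying crit2: {Try, Idle, Exit, Wait, Crit}.
States satisfying ¬try1: {Try, Exit}.
States satisfying A[crit2 U ¬try1]: {Try, Idle, Exit, Wait}.

{Try, Idle, Exit, Wait}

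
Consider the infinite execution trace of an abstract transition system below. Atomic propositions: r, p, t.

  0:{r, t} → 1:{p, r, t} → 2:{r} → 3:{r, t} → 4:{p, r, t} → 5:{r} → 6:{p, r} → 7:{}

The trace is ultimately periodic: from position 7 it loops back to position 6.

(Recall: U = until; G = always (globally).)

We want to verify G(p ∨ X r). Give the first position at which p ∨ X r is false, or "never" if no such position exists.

never

p ∨ X r holds at every position 0..7, and those are all the positions the trace ever visits, so the invariant G(p ∨ X r) is never violated.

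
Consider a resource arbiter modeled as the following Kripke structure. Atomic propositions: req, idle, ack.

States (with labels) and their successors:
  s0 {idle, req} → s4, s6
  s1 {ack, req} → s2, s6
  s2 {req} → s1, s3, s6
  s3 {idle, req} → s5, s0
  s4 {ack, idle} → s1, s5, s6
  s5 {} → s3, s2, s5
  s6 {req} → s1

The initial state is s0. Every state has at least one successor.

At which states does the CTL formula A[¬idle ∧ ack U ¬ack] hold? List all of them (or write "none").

{s0, s1, s2, s3, s5, s6}

States satisfying ¬idle ∧ ack: {s1}.
States satisfying ¬ack: {s0, s2, s3, s5, s6}.
States satisfying A[¬idle ∧ ack U ¬ack]: {s0, s1, s2, s3, s5, s6}.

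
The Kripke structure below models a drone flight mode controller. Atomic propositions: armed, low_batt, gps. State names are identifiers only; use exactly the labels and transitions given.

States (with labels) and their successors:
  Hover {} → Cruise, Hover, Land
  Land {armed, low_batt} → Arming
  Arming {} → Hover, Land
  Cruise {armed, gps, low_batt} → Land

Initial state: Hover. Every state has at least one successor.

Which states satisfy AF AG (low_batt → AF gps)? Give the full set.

none

States satisfying AG (low_batt → AF gps): ∅.
States satisfying AF AG (low_batt → AF gps): ∅.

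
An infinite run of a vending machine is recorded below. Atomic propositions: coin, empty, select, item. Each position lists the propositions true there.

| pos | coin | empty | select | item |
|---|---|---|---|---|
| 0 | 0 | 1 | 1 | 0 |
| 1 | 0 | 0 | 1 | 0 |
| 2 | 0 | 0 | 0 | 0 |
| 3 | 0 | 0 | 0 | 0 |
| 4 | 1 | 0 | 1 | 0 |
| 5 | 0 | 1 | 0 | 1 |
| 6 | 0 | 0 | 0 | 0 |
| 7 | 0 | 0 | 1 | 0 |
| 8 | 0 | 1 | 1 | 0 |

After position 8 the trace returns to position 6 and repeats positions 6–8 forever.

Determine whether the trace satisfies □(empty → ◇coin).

Does not hold

empty → ◇coin must hold at every position from 0 onward. It fails at position 5, so □(empty → ◇coin) is false.
Positions where empty holds: 0, 5, 8.
Check ◇coin at each: 0→ok, 5→fails, 8→fails.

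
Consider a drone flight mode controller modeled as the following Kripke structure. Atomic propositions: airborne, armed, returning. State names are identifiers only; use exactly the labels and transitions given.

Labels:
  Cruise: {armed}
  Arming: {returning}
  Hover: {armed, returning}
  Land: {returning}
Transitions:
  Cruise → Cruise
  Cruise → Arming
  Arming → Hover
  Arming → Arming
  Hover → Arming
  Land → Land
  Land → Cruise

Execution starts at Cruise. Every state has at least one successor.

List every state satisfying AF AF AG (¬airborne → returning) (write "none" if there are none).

{Arming, Hover}

States satisfying AF AG (¬airborne → returning): {Arming, Hover}.
States satisfying AF AF AG (¬airborne → returning): {Arming, Hover}.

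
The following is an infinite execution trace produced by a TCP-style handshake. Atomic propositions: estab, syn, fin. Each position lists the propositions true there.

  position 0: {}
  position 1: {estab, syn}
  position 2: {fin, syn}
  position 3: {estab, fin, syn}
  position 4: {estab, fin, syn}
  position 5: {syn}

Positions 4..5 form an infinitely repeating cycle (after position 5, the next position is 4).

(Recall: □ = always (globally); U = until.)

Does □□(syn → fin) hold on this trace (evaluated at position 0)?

Does not hold

□(syn → fin) must hold at every position from 0 onward. It fails at position 0, so □□(syn → fin) is false.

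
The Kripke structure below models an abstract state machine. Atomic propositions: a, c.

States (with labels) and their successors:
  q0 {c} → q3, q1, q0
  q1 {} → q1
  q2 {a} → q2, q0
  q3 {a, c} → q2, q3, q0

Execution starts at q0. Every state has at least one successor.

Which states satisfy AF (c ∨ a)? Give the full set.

States satisfying c ∨ a: {q0, q2, q3}.
States satisfying AF (c ∨ a): {q0, q2, q3}.

{q0, q2, q3}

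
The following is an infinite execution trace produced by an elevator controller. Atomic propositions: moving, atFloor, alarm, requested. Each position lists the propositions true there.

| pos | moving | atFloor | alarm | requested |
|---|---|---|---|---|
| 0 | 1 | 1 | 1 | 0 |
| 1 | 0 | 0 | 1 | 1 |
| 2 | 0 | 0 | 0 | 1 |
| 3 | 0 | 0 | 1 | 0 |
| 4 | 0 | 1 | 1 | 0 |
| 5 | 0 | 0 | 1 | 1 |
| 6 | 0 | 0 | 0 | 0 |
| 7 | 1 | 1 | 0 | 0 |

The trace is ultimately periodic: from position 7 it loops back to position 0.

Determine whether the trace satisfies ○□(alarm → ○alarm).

The position after 0 is 1; □(alarm → ○alarm) is false there.

No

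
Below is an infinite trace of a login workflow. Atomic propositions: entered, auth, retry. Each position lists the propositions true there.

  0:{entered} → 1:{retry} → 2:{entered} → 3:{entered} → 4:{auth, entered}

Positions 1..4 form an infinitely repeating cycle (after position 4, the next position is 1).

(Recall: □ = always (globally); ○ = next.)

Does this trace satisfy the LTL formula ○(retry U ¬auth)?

Holds

The position after 0 is 1; retry U ¬auth is true there.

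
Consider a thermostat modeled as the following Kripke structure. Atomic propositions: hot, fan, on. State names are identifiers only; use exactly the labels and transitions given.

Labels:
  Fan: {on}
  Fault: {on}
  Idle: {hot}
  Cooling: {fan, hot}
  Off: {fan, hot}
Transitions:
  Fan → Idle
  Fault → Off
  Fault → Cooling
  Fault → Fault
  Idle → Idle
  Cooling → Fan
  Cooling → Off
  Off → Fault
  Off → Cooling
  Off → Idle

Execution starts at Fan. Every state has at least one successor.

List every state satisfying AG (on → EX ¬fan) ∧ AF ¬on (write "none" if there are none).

States satisfying on → EX ¬fan: {Fan, Fault, Idle, Cooling, Off}.
States satisfying AG (on → EX ¬fan): {Fan, Fault, Idle, Cooling, Off}.
States satisfying ¬on: {Idle, Cooling, Off}.
States satisfying AF ¬on: {Fan, Idle, Cooling, Off}.
States satisfying AG (on → EX ¬fan) ∧ AF ¬on: {Fan, Idle, Cooling, Off}.

{Fan, Idle, Cooling, Off}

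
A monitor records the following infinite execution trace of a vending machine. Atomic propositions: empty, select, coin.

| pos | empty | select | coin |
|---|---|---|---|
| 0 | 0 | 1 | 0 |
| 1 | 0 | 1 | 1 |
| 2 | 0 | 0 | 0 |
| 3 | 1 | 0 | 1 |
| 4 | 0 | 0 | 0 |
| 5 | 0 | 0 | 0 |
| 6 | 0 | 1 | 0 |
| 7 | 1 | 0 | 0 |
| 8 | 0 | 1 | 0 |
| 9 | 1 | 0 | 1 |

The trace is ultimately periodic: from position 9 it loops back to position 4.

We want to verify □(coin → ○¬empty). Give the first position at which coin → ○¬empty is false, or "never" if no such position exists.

coin → ○¬empty holds at every position 0..9, and those are all the positions the trace ever visits, so the invariant □(coin → ○¬empty) is never violated.

never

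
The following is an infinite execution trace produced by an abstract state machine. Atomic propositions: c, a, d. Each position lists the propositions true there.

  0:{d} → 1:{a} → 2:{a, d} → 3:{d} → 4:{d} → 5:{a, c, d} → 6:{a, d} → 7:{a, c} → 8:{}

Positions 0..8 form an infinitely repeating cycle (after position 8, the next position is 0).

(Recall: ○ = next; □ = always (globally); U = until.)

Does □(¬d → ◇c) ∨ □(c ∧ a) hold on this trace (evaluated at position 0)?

¬d → ◇c holds at every position 0..8, and those are all positions ever visited, so □(¬d → ◇c) holds.
Positions where ¬d holds: 1, 7, 8.
Check ◇c at each: 1→ok, 7→ok, 8→ok.
c ∧ a must hold at every position from 0 onward. It fails at position 0, so □(c ∧ a) is false.
At position 0: □(¬d → ◇c) is true; □(c ∧ a) is false; so □(¬d → ◇c) ∨ □(c ∧ a) is true.

Yes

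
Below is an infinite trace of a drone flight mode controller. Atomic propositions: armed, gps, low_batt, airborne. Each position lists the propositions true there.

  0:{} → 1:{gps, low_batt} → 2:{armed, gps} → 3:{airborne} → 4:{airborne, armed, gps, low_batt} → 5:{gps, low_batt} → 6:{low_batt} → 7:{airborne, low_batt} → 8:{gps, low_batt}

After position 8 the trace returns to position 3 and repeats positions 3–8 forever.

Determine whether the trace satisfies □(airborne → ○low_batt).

airborne → ○low_batt holds at every position 0..8, and those are all positions ever visited, so □(airborne → ○low_batt) holds.
Positions where airborne holds: 3, 4, 7.
Check ○low_batt at each: 3→ok, 4→ok, 7→ok.

Satisfied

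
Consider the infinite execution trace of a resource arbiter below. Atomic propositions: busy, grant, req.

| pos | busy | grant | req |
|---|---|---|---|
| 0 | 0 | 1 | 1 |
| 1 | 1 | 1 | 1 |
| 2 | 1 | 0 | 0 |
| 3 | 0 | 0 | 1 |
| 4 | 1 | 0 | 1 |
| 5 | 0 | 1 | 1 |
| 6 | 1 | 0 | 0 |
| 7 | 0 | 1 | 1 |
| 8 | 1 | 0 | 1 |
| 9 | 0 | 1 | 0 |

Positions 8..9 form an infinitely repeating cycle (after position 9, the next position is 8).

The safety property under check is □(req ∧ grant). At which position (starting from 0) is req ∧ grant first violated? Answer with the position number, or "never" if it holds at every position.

Check req ∧ grant at each position in order: 0 ✓, 1 ✓.
At position 2 the labels are {busy}, so req ∧ grant is false there. This is the first violation.

2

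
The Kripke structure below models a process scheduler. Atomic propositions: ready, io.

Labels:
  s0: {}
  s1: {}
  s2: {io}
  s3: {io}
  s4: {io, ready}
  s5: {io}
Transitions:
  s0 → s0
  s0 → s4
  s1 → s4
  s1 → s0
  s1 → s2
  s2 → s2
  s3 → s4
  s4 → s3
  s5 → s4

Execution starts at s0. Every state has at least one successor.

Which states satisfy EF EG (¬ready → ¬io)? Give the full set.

{s0, s1}

States satisfying EG (¬ready → ¬io): {s0, s1}.
States satisfying EF EG (¬ready → ¬io): {s0, s1}.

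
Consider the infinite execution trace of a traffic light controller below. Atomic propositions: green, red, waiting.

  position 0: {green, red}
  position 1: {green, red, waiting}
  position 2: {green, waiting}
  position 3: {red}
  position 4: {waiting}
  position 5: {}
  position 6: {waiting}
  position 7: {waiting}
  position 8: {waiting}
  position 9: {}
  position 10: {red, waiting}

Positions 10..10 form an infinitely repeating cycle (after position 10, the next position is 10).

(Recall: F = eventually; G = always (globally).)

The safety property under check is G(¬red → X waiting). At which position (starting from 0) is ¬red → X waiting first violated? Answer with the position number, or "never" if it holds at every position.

Check ¬red → X waiting at each position in order: 0 ✓, 1 ✓.
At position 2 the labels are {green, waiting} and the next position 3 has {red}, so ¬red → X waiting is false there. This is the first violation.

2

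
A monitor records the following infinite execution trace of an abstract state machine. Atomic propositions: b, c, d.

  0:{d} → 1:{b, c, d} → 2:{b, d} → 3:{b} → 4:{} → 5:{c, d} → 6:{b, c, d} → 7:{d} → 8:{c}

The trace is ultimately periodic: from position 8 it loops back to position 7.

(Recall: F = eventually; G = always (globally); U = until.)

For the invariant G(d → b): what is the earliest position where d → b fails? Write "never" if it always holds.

0

At position 0 the labels are {d}, so d → b is false there. This is the first violation.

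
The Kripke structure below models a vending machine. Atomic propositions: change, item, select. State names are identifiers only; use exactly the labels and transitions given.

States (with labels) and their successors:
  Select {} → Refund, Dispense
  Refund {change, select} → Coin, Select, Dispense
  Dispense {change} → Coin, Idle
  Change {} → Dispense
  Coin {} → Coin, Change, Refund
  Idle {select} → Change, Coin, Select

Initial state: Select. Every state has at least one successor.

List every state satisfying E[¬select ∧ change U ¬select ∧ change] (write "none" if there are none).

States satisfying ¬select ∧ change: {Dispense}.
States satisfying E[¬select ∧ change U ¬select ∧ change]: {Dispense}.

{Dispense}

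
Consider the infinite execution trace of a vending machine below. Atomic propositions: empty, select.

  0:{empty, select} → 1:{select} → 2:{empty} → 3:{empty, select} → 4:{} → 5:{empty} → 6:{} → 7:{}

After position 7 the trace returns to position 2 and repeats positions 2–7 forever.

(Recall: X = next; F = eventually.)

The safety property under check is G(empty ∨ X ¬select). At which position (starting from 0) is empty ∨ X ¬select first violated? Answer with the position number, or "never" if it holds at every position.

never

empty ∨ X ¬select holds at every position 0..7, and those are all the positions the trace ever visits, so the invariant G(empty ∨ X ¬select) is never violated.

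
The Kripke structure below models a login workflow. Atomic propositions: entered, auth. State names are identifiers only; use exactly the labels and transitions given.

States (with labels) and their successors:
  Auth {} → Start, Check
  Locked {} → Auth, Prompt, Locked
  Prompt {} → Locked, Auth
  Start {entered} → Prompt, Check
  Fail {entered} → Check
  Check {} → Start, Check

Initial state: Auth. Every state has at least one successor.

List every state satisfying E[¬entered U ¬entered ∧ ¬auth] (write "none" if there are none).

{Auth, Locked, Prompt, Check}

States satisfying ¬entered: {Auth, Locked, Prompt, Check}.
States satisfying ¬entered ∧ ¬auth: {Auth, Locked, Prompt, Check}.
States satisfying E[¬entered U ¬entered ∧ ¬auth]: {Auth, Locked, Prompt, Check}.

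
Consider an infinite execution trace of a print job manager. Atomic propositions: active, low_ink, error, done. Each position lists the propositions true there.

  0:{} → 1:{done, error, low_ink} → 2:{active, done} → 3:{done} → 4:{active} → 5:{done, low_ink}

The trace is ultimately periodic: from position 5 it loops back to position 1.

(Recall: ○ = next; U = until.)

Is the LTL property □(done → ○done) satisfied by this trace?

done → ○done must hold at every position from 0 onward. It fails at position 3, so □(done → ○done) is false.
Positions where done holds: 1, 2, 3, 5.
Check ○done at each: 1→ok, 2→ok, 3→fails, 5→ok.

No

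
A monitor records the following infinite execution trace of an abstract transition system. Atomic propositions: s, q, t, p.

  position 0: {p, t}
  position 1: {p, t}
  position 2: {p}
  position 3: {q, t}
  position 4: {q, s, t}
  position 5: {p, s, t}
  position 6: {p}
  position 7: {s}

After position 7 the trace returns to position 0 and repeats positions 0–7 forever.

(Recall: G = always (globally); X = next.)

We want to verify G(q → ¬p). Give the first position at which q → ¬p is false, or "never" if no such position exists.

never

q → ¬p holds at every position 0..7, and those are all the positions the trace ever visits, so the invariant G(q → ¬p) is never violated.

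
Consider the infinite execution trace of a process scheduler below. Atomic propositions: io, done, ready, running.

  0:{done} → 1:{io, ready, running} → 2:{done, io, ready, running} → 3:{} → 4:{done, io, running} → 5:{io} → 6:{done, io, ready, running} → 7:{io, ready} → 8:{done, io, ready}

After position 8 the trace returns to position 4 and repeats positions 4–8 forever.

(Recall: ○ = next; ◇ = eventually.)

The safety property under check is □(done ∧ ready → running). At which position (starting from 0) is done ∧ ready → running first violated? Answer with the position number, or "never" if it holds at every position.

Check done ∧ ready → running at each position in order: 0 ✓, 1 ✓, 2 ✓, 3 ✓, 4 ✓, 5 ✓, 6 ✓, 7 ✓.
At position 8 the labels are {done, io, ready}, so done ∧ ready → running is false there. This is the first violation.

8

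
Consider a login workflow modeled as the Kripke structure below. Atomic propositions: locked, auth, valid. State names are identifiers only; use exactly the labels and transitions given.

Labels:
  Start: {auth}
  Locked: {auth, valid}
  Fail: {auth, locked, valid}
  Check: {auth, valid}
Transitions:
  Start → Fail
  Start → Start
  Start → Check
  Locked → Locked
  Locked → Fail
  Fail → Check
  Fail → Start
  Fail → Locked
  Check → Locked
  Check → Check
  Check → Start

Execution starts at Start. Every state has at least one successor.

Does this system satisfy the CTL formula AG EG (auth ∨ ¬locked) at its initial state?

States satisfying EG (auth ∨ ¬locked): {Start, Locked, Fail, Check}.
States satisfying AG EG (auth ∨ ¬locked): {Start, Locked, Fail, Check}.
Every state reachable from Start satisfies EG (auth ∨ ¬locked).
Start ∈ Sat(AG EG (auth ∨ ¬locked)).

Satisfied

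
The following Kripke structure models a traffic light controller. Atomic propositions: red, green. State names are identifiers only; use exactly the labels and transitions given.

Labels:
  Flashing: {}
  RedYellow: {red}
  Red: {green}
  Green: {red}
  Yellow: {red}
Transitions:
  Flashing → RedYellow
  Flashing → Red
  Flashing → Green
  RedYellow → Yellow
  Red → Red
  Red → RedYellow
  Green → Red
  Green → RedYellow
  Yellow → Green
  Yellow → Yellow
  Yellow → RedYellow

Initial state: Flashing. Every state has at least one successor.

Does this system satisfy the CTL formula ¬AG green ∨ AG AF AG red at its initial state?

States satisfying green: {Red}.
States satisfying AG green: ∅.
States satisfying ¬AG green: {Flashing, RedYellow, Red, Green, Yellow}.
States satisfying AF AG red: ∅.
States satisfying AG AF AG red: ∅.
States satisfying ¬AG green ∨ AG AF AG red: {Flashing, RedYellow, Red, Green, Yellow}.
Flashing ∈ Sat(¬AG green ∨ AG AF AG red).

Yes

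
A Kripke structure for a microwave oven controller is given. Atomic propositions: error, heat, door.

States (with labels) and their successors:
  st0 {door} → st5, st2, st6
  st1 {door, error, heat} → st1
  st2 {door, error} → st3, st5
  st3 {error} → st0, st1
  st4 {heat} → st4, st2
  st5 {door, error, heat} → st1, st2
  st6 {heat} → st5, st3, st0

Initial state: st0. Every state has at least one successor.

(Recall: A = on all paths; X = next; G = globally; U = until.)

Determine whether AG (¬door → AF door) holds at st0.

Holds

States satisfying ¬door → AF door: {st0, st1, st2, st3, st5, st6}.
States satisfying AG (¬door → AF door): {st0, st1, st2, st3, st5, st6}.
Every state reachable from st0 satisfies ¬door → AF door.
st0 ∈ Sat(AG (¬door → AF door)).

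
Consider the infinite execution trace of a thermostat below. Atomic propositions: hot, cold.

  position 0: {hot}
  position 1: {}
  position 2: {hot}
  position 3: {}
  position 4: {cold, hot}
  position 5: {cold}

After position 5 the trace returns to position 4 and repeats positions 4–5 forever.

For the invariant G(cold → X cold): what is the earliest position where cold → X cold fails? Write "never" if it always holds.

never

cold → X cold holds at every position 0..5, and those are all the positions the trace ever visits, so the invariant G(cold → X cold) is never violated.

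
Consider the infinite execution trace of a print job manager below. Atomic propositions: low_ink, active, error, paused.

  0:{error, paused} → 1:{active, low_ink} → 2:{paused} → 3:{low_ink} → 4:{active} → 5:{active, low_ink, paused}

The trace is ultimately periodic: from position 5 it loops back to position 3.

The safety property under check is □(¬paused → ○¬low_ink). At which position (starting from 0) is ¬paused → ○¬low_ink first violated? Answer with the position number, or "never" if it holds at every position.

Check ¬paused → ○¬low_ink at each position in order: 0 ✓, 1 ✓, 2 ✓, 3 ✓.
At position 4 the labels are {active} and the next position 5 has {active, low_ink, paused}, so ¬paused → ○¬low_ink is false there. This is the first violation.

4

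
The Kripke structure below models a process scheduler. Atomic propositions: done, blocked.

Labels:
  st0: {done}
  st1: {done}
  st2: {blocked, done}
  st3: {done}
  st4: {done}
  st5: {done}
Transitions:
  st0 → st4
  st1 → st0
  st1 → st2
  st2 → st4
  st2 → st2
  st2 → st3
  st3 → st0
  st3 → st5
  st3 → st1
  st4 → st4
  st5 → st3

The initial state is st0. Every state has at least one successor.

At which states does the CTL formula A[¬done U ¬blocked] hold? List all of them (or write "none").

States satisfying ¬done: ∅.
States satisfying ¬blocked: {st0, st1, st3, st4, st5}.
States satisfying A[¬done U ¬blocked]: {st0, st1, st3, st4, st5}.

{st0, st1, st3, st4, st5}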